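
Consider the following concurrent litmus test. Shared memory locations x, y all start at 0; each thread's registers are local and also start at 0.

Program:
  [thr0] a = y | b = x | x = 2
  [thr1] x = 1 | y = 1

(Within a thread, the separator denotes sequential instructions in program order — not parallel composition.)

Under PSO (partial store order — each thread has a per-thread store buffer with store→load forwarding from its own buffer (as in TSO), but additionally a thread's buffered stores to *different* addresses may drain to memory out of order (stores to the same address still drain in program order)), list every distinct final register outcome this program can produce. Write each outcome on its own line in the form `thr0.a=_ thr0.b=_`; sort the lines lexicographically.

thr0.a=0 thr0.b=0
thr0.a=0 thr0.b=1
thr0.a=1 thr0.b=0
thr0.a=1 thr0.b=1

outcome vector order: (thr0.a,thr0.b)
|PSO outcomes| = 4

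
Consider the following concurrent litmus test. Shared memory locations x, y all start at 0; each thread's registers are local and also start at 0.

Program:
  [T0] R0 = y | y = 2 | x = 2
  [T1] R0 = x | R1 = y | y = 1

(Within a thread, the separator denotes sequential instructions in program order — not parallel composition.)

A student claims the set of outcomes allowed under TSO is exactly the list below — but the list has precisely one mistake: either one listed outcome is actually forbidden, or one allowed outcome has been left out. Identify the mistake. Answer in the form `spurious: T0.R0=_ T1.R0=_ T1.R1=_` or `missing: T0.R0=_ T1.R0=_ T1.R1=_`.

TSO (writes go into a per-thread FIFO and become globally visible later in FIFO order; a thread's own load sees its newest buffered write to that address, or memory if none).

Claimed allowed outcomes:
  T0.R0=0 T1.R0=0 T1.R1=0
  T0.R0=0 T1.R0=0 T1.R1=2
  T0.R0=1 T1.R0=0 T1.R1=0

missing: T0.R0=0 T1.R0=2 T1.R1=2

outcome vector order: (T0.R0,T1.R0,T1.R1)
under TSO → 0/0/0 0/0/2 0/2/2 1/0/0
TSO∖claimed = {0/2/2}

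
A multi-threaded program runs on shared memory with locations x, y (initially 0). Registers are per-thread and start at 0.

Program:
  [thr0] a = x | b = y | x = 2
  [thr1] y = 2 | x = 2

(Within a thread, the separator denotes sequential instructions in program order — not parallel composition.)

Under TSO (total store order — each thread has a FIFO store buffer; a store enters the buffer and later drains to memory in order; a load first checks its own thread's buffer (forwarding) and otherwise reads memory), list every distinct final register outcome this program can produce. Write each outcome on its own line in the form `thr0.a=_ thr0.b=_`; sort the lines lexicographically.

outcome vector order: (thr0.a,thr0.b)
|TSO outcomes| = 3

thr0.a=0 thr0.b=0
thr0.a=0 thr0.b=2
thr0.a=2 thr0.b=2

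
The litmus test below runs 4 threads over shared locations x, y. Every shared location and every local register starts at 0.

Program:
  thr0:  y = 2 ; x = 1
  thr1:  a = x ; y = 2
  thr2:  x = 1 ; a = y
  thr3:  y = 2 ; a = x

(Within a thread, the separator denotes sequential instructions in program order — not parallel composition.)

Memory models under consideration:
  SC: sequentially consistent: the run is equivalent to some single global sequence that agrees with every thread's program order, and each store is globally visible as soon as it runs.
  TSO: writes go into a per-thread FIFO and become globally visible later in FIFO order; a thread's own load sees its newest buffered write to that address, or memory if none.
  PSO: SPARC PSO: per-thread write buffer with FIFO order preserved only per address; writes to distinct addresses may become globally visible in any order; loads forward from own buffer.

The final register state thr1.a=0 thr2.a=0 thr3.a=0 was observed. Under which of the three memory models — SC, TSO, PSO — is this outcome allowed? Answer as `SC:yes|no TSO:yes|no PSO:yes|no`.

SC:no TSO:yes PSO:yes

outcome vector order: (thr1.a,thr2.a,thr3.a)
[SC] allowed = {001, 020, 021, 101, 120, 121}
[TSO] allowed = {000, 001, 020, 021, 100, 101, 120, 121}
[PSO] allowed = {000, 001, 020, 021, 100, 101, 120, 121}
target 000 ∈ {TSO,PSO}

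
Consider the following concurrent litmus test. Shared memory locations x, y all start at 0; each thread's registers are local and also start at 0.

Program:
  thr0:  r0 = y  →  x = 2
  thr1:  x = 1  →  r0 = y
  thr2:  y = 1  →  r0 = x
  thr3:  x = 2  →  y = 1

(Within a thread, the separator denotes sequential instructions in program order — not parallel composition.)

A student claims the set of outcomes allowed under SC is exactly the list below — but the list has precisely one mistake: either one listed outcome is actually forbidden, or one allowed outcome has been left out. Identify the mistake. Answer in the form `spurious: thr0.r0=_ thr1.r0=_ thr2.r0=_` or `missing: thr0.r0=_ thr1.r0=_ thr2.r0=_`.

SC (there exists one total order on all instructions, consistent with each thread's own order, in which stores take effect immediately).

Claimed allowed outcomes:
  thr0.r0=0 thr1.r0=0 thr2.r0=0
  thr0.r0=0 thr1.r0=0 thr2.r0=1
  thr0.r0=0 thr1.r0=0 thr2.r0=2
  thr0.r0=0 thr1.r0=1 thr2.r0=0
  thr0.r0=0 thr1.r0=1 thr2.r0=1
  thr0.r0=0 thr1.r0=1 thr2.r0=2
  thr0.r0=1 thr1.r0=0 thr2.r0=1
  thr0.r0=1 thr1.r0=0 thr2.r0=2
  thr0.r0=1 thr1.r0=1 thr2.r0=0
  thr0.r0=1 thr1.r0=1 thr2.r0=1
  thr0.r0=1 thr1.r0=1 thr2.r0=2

outcome vector order: (thr0.r0,thr1.r0,thr2.r0)
[SC] allowed = {001; 002; 010; 011; 012; 101; 102; 110; 111; 112}
claimed∖SC = {000}

spurious: thr0.r0=0 thr1.r0=0 thr2.r0=0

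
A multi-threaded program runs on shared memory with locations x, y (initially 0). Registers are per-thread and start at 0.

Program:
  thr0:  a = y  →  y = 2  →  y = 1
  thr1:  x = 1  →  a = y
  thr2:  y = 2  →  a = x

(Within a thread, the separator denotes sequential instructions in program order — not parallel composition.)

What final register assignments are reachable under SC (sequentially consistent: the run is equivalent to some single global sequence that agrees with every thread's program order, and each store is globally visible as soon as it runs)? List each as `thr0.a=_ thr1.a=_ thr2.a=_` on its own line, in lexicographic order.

thr0.a=0 thr1.a=0 thr2.a=1
thr0.a=0 thr1.a=1 thr2.a=0
thr0.a=0 thr1.a=1 thr2.a=1
thr0.a=0 thr1.a=2 thr2.a=0
thr0.a=0 thr1.a=2 thr2.a=1
thr0.a=2 thr1.a=0 thr2.a=1
thr0.a=2 thr1.a=1 thr2.a=0
thr0.a=2 thr1.a=1 thr2.a=1
thr0.a=2 thr1.a=2 thr2.a=0
thr0.a=2 thr1.a=2 thr2.a=1

outcome vector order: (thr0.a,thr1.a,thr2.a)
|SC outcomes| = 10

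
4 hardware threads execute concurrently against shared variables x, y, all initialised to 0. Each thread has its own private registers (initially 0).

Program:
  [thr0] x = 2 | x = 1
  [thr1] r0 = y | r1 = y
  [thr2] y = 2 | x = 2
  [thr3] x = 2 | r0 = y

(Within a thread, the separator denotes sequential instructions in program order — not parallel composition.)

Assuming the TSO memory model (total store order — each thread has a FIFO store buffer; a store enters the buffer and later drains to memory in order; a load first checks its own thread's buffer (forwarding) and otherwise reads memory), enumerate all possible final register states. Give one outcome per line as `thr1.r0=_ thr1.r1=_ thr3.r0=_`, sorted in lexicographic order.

outcome vector order: (thr1.r0,thr1.r1,thr3.r0)
|TSO outcomes| = 6

thr1.r0=0 thr1.r1=0 thr3.r0=0
thr1.r0=0 thr1.r1=0 thr3.r0=2
thr1.r0=0 thr1.r1=2 thr3.r0=0
thr1.r0=0 thr1.r1=2 thr3.r0=2
thr1.r0=2 thr1.r1=2 thr3.r0=0
thr1.r0=2 thr1.r1=2 thr3.r0=2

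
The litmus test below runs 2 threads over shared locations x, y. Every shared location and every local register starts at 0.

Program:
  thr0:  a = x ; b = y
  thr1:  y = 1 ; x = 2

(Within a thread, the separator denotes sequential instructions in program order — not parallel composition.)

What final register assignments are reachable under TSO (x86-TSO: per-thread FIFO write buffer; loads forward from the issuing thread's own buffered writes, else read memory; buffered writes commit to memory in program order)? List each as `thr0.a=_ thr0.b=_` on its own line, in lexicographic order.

thr0.a=0 thr0.b=0
thr0.a=0 thr0.b=1
thr0.a=2 thr0.b=1

outcome vector order: (thr0.a,thr0.b)
|TSO outcomes| = 3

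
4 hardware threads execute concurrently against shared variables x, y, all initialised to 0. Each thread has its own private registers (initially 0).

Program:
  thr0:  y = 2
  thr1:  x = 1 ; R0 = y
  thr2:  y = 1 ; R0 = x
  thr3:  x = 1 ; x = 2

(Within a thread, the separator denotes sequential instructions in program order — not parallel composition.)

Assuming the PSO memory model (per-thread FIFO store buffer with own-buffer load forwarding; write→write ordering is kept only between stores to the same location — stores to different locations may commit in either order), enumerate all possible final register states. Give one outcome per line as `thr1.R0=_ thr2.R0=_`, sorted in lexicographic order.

thr1.R0=0 thr2.R0=0
thr1.R0=0 thr2.R0=1
thr1.R0=0 thr2.R0=2
thr1.R0=1 thr2.R0=0
thr1.R0=1 thr2.R0=1
thr1.R0=1 thr2.R0=2
thr1.R0=2 thr2.R0=0
thr1.R0=2 thr2.R0=1
thr1.R0=2 thr2.R0=2

outcome vector order: (thr1.R0,thr2.R0)
|PSO outcomes| = 9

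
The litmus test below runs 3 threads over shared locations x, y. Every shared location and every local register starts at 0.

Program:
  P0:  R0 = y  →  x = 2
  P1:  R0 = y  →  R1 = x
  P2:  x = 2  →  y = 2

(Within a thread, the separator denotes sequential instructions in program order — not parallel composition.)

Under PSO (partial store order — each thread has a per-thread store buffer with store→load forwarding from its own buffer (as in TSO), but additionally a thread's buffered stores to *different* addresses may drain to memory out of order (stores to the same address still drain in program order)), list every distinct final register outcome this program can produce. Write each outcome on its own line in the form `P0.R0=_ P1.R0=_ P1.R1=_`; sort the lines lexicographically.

P0.R0=0 P1.R0=0 P1.R1=0
P0.R0=0 P1.R0=0 P1.R1=2
P0.R0=0 P1.R0=2 P1.R1=0
P0.R0=0 P1.R0=2 P1.R1=2
P0.R0=2 P1.R0=0 P1.R1=0
P0.R0=2 P1.R0=0 P1.R1=2
P0.R0=2 P1.R0=2 P1.R1=0
P0.R0=2 P1.R0=2 P1.R1=2

outcome vector order: (P0.R0,P1.R0,P1.R1)
|PSO outcomes| = 8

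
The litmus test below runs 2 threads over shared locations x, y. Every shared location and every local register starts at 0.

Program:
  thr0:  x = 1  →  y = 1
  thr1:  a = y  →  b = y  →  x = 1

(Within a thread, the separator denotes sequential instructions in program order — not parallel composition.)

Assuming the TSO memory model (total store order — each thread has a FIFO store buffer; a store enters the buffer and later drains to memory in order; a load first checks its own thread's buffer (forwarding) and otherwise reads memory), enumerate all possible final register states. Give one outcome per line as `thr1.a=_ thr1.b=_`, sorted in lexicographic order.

thr1.a=0 thr1.b=0
thr1.a=0 thr1.b=1
thr1.a=1 thr1.b=1

outcome vector order: (thr1.a,thr1.b)
|TSO outcomes| = 3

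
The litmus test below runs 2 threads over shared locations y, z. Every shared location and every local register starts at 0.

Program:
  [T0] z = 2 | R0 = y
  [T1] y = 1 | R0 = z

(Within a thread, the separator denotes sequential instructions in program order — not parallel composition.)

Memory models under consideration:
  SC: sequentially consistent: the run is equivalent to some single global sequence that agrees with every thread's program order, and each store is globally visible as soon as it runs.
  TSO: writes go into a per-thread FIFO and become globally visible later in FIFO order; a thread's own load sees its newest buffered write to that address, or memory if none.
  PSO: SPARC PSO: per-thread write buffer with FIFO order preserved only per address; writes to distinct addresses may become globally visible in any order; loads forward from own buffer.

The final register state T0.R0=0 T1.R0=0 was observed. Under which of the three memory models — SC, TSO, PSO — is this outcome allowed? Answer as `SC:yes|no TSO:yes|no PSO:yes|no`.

outcome vector order: (T0.R0,T1.R0)
SC: 3 outcomes — {(0,2) (1,0) (1,2)}
TSO: 4 outcomes — {(0,0) (0,2) (1,0) (1,2)}
PSO: 4 outcomes — {(0,0) (0,2) (1,0) (1,2)}
target (0,0) ∈ {TSO,PSO}

SC:no TSO:yes PSO:yes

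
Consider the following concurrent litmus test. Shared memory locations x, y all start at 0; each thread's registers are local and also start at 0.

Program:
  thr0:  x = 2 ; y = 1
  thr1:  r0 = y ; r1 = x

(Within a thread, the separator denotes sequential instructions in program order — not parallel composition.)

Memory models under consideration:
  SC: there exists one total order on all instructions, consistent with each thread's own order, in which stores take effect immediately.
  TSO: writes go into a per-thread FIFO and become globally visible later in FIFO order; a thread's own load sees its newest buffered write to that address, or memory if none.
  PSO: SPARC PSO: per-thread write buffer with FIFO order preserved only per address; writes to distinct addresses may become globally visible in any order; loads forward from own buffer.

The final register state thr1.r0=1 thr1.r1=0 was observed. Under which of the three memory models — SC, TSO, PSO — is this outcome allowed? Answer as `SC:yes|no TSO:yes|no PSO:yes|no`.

SC:no TSO:no PSO:yes

outcome vector order: (thr1.r0,thr1.r1)
[SC] allowed = {<0 0>; <0 2>; <1 2>}
[TSO] allowed = {<0 0>; <0 2>; <1 2>}
[PSO] allowed = {<0 0>; <0 2>; <1 0>; <1 2>}
target <1 0> ∈ {PSO}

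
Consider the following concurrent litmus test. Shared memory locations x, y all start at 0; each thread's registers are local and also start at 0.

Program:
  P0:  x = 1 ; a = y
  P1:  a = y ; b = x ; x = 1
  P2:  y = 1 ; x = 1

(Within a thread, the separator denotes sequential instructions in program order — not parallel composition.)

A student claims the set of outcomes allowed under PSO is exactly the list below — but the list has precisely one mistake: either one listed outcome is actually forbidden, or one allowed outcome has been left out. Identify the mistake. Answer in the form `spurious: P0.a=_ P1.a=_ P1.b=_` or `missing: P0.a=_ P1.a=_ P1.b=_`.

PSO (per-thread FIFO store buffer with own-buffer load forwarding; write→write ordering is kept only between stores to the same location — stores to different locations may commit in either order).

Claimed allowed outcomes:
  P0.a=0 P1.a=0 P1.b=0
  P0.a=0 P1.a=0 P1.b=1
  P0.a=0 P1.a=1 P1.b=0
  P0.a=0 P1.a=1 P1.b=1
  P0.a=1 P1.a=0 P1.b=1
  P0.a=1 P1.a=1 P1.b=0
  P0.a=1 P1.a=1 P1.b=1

outcome vector order: (P0.a,P1.a,P1.b)
PSO (8): 0/0/0; 0/0/1; 0/1/0; 0/1/1; 1/0/0; 1/0/1; 1/1/0; 1/1/1
PSO∖claimed = {1/0/0}

missing: P0.a=1 P1.a=0 P1.b=0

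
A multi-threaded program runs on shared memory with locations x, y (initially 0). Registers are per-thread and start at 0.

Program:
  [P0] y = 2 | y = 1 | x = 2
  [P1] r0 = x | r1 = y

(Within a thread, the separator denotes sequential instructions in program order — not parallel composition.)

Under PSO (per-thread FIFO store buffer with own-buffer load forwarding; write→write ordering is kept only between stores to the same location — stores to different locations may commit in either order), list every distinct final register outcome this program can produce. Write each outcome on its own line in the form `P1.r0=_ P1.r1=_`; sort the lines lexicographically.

P1.r0=0 P1.r1=0
P1.r0=0 P1.r1=1
P1.r0=0 P1.r1=2
P1.r0=2 P1.r1=0
P1.r0=2 P1.r1=1
P1.r0=2 P1.r1=2

outcome vector order: (P1.r0,P1.r1)
|PSO outcomes| = 6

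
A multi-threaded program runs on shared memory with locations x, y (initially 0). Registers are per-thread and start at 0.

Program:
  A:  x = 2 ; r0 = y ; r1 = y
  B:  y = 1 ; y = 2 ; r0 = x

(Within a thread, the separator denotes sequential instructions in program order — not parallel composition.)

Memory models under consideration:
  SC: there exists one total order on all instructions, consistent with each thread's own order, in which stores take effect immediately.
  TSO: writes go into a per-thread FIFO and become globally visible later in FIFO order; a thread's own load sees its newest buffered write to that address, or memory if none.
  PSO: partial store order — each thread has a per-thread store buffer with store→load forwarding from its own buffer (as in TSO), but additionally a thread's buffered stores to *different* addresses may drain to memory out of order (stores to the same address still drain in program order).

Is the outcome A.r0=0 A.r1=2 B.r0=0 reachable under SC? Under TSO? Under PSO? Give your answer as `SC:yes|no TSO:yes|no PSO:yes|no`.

SC:no TSO:yes PSO:yes

outcome vector order: (A.r0,A.r1,B.r0)
[SC] allowed = {<0 0 2>, <0 1 2>, <0 2 2>, <1 1 2>, <1 2 2>, <2 2 0>, <2 2 2>}
[TSO] allowed = {<0 0 0>, <0 0 2>, <0 1 0>, <0 1 2>, <0 2 0>, <0 2 2>, <1 1 0>, <1 1 2>, <1 2 0>, <1 2 2>, <2 2 0>, <2 2 2>}
[PSO] allowed = {<0 0 0>, <0 0 2>, <0 1 0>, <0 1 2>, <0 2 0>, <0 2 2>, <1 1 0>, <1 1 2>, <1 2 0>, <1 2 2>, <2 2 0>, <2 2 2>}
target <0 2 0> ∈ {TSO,PSO}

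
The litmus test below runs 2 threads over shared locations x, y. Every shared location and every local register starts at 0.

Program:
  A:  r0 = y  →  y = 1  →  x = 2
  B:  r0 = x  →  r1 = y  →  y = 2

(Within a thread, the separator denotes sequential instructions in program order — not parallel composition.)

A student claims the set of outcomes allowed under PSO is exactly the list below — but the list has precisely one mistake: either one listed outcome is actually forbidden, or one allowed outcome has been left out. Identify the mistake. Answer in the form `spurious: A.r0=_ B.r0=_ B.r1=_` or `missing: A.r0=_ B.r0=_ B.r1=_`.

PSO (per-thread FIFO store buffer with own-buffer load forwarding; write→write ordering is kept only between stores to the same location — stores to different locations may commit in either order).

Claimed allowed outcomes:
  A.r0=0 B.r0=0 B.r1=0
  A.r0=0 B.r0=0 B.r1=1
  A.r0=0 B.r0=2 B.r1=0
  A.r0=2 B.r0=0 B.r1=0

outcome vector order: (A.r0,B.r0,B.r1)
[PSO] allowed = {000; 001; 020; 021; 200}
PSO∖claimed = {021}

missing: A.r0=0 B.r0=2 B.r1=1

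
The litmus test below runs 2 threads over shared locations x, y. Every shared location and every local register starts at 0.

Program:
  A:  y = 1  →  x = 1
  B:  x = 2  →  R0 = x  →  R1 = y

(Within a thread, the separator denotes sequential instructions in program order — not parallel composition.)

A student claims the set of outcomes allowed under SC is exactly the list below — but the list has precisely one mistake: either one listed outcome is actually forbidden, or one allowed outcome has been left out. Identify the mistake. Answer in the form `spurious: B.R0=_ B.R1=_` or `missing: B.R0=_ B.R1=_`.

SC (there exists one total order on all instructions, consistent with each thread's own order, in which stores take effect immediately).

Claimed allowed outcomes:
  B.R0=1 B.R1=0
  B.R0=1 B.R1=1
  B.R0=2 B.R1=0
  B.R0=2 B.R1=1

spurious: B.R0=1 B.R1=0

outcome vector order: (B.R0,B.R1)
SC: 3 outcomes — {(1,1); (2,0); (2,1)}
claimed∖SC = {(1,0)}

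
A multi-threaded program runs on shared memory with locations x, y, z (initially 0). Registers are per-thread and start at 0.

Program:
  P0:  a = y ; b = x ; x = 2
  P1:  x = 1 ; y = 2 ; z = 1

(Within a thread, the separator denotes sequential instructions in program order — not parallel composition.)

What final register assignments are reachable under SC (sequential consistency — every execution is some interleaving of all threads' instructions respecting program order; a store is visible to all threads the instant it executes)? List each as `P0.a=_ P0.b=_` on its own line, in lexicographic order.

outcome vector order: (P0.a,P0.b)
|SC outcomes| = 3

P0.a=0 P0.b=0
P0.a=0 P0.b=1
P0.a=2 P0.b=1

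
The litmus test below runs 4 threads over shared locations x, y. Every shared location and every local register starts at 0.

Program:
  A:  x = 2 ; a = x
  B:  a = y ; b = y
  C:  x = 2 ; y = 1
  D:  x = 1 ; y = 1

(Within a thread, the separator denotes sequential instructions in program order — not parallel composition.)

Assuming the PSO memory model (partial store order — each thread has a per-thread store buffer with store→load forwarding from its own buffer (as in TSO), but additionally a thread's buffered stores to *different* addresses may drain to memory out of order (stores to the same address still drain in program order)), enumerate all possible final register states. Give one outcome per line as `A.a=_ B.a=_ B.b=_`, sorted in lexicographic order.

A.a=1 B.a=0 B.b=0
A.a=1 B.a=0 B.b=1
A.a=1 B.a=1 B.b=1
A.a=2 B.a=0 B.b=0
A.a=2 B.a=0 B.b=1
A.a=2 B.a=1 B.b=1

outcome vector order: (A.a,B.a,B.b)
|PSO outcomes| = 6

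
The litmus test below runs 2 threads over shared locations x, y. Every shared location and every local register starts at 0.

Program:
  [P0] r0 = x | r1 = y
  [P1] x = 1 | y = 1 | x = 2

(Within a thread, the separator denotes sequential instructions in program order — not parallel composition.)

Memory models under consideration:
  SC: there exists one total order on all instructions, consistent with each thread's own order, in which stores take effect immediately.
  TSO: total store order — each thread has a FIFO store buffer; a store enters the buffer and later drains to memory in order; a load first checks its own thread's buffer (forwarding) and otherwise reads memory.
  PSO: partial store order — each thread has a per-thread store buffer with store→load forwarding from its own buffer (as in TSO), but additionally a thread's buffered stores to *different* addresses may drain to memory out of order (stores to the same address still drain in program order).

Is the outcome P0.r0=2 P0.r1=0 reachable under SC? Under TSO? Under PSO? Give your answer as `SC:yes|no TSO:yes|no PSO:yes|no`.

outcome vector order: (P0.r0,P0.r1)
[SC] allowed = {<0 0>, <0 1>, <1 0>, <1 1>, <2 1>}
[TSO] allowed = {<0 0>, <0 1>, <1 0>, <1 1>, <2 1>}
[PSO] allowed = {<0 0>, <0 1>, <1 0>, <1 1>, <2 0>, <2 1>}
target <2 0> ∈ {PSO}

SC:no TSO:no PSO:yes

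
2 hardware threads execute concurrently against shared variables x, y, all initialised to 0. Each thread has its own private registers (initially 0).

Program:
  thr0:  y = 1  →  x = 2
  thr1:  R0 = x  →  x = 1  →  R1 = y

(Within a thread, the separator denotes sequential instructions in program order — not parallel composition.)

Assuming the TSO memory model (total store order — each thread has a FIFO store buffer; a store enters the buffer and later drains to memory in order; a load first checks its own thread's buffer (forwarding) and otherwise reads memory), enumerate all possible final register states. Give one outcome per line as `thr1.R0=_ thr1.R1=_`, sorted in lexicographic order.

thr1.R0=0 thr1.R1=0
thr1.R0=0 thr1.R1=1
thr1.R0=2 thr1.R1=1

outcome vector order: (thr1.R0,thr1.R1)
|TSO outcomes| = 3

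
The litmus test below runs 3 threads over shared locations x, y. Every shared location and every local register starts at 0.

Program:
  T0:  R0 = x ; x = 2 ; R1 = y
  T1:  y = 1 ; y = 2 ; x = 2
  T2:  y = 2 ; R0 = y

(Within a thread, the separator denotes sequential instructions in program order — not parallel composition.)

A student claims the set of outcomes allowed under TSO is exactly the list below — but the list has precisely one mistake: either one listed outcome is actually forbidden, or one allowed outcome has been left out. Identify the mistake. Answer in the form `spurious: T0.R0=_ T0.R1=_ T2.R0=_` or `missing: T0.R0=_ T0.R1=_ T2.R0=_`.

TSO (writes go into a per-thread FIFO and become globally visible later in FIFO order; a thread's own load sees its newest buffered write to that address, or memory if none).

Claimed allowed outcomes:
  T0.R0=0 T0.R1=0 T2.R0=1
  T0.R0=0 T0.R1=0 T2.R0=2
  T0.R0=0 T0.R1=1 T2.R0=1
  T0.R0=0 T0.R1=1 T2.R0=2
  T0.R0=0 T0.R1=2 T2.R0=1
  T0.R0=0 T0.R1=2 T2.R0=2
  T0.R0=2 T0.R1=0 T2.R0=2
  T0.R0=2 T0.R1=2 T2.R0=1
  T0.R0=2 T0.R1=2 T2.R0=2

spurious: T0.R0=2 T0.R1=0 T2.R0=2

outcome vector order: (T0.R0,T0.R1,T2.R0)
TSO (8): <0 0 1>; <0 0 2>; <0 1 1>; <0 1 2>; <0 2 1>; <0 2 2>; <2 2 1>; <2 2 2>
claimed∖TSO = {<2 0 2>}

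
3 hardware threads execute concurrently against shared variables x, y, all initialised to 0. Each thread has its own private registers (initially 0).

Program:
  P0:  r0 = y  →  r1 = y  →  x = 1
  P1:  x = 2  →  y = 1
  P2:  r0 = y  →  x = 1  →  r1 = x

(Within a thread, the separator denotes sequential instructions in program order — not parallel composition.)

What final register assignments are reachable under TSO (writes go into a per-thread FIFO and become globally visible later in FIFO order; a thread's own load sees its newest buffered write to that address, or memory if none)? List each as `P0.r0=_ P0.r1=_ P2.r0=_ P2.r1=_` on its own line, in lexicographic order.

outcome vector order: (P0.r0,P0.r1,P2.r0,P2.r1)
|TSO outcomes| = 9

P0.r0=0 P0.r1=0 P2.r0=0 P2.r1=1
P0.r0=0 P0.r1=0 P2.r0=0 P2.r1=2
P0.r0=0 P0.r1=0 P2.r0=1 P2.r1=1
P0.r0=0 P0.r1=1 P2.r0=0 P2.r1=1
P0.r0=0 P0.r1=1 P2.r0=0 P2.r1=2
P0.r0=0 P0.r1=1 P2.r0=1 P2.r1=1
P0.r0=1 P0.r1=1 P2.r0=0 P2.r1=1
P0.r0=1 P0.r1=1 P2.r0=0 P2.r1=2
P0.r0=1 P0.r1=1 P2.r0=1 P2.r1=1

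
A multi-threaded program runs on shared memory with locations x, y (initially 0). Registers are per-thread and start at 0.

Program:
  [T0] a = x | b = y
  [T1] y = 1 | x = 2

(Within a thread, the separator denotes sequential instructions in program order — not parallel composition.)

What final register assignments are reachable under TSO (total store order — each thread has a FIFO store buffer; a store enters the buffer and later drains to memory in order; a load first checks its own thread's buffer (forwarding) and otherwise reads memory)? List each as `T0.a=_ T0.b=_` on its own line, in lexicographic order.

T0.a=0 T0.b=0
T0.a=0 T0.b=1
T0.a=2 T0.b=1

outcome vector order: (T0.a,T0.b)
|TSO outcomes| = 3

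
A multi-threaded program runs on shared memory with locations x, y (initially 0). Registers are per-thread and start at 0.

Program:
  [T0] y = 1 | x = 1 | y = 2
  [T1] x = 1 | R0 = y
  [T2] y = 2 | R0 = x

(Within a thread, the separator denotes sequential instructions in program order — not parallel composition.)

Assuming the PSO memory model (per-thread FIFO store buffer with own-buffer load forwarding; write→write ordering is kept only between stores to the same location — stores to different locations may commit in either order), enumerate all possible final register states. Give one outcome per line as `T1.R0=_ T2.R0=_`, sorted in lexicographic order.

outcome vector order: (T1.R0,T2.R0)
|PSO outcomes| = 6

T1.R0=0 T2.R0=0
T1.R0=0 T2.R0=1
T1.R0=1 T2.R0=0
T1.R0=1 T2.R0=1
T1.R0=2 T2.R0=0
T1.R0=2 T2.R0=1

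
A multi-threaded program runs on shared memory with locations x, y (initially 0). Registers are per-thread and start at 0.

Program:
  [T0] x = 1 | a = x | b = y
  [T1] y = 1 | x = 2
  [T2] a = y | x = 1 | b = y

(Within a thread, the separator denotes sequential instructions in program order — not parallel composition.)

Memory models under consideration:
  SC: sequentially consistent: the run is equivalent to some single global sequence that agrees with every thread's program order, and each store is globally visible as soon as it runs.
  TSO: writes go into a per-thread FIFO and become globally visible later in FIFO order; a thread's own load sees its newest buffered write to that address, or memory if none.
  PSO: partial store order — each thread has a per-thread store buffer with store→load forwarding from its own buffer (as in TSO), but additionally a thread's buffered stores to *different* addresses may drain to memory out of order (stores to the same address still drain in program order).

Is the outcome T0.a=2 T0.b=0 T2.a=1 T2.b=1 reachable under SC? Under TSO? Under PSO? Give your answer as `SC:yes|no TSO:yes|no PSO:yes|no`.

outcome vector order: (T0.a,T0.b,T2.a,T2.b)
[SC] allowed = {1/0/0/0 1/0/0/1 1/0/1/1 1/1/0/0 1/1/0/1 1/1/1/1 2/1/0/0 2/1/0/1 2/1/1/1}
[TSO] allowed = {1/0/0/0 1/0/0/1 1/0/1/1 1/1/0/0 1/1/0/1 1/1/1/1 2/1/0/0 2/1/0/1 2/1/1/1}
[PSO] allowed = {1/0/0/0 1/0/0/1 1/0/1/1 1/1/0/0 1/1/0/1 1/1/1/1 2/0/0/0 2/0/0/1 2/0/1/1 2/1/0/0 2/1/0/1 2/1/1/1}
target 2/0/1/1 ∈ {PSO}

SC:no TSO:no PSO:yes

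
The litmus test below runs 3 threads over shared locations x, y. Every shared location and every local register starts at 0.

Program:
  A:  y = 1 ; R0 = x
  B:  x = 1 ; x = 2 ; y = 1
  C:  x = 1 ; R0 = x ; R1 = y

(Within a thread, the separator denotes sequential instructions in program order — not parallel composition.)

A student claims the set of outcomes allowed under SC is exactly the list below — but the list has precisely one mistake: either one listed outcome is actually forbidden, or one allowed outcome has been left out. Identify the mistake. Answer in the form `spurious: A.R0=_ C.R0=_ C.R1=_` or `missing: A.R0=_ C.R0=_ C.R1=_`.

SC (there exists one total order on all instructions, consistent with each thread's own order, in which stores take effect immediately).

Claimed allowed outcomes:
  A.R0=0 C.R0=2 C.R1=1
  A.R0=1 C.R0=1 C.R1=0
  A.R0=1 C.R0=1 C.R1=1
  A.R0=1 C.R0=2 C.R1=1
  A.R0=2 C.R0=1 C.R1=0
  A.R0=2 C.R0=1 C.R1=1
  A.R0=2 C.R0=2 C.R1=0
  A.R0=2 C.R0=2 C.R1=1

missing: A.R0=0 C.R0=1 C.R1=1

outcome vector order: (A.R0,C.R0,C.R1)
SC (9): (0,1,1) (0,2,1) (1,1,0) (1,1,1) (1,2,1) (2,1,0) (2,1,1) (2,2,0) (2,2,1)
SC∖claimed = {(0,1,1)}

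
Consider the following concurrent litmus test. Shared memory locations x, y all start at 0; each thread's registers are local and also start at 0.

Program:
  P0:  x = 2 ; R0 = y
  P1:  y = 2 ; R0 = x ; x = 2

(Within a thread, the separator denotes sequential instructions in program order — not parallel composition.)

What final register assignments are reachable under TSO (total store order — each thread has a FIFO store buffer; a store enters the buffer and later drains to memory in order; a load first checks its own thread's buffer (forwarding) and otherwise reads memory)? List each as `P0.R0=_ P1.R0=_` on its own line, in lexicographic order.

outcome vector order: (P0.R0,P1.R0)
|TSO outcomes| = 4

P0.R0=0 P1.R0=0
P0.R0=0 P1.R0=2
P0.R0=2 P1.R0=0
P0.R0=2 P1.R0=2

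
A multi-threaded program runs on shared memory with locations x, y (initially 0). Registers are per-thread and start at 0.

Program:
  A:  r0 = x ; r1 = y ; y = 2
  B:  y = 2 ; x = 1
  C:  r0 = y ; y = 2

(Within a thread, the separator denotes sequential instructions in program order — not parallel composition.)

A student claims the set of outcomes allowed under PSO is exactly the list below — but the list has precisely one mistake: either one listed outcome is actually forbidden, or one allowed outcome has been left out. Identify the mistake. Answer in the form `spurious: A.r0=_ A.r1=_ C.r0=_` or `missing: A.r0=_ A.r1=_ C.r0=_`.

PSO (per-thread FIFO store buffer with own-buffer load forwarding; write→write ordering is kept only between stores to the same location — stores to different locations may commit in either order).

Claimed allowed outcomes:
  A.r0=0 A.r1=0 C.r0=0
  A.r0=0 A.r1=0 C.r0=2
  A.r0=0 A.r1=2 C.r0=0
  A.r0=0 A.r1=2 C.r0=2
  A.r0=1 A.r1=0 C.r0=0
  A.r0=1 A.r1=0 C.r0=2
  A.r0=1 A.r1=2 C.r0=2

missing: A.r0=1 A.r1=2 C.r0=0

outcome vector order: (A.r0,A.r1,C.r0)
PSO (8): <0 0 0>; <0 0 2>; <0 2 0>; <0 2 2>; <1 0 0>; <1 0 2>; <1 2 0>; <1 2 2>
PSO∖claimed = {<1 2 0>}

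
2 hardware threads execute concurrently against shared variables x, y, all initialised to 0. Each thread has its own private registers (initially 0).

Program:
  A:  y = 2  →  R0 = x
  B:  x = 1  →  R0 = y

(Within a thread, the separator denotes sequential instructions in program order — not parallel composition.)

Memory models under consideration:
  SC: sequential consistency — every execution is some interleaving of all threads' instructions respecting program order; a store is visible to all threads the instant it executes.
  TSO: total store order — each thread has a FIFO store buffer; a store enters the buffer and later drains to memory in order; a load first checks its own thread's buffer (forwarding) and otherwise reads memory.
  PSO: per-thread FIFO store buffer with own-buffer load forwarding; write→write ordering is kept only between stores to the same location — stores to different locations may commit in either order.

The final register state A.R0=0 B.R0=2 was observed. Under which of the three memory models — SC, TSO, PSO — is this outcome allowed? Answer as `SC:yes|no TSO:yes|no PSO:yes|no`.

SC:yes TSO:yes PSO:yes

outcome vector order: (A.R0,B.R0)
SC: 3 outcomes — {(0,2); (1,0); (1,2)}
TSO: 4 outcomes — {(0,0); (0,2); (1,0); (1,2)}
PSO: 4 outcomes — {(0,0); (0,2); (1,0); (1,2)}
target (0,2) ∈ {SC,TSO,PSO}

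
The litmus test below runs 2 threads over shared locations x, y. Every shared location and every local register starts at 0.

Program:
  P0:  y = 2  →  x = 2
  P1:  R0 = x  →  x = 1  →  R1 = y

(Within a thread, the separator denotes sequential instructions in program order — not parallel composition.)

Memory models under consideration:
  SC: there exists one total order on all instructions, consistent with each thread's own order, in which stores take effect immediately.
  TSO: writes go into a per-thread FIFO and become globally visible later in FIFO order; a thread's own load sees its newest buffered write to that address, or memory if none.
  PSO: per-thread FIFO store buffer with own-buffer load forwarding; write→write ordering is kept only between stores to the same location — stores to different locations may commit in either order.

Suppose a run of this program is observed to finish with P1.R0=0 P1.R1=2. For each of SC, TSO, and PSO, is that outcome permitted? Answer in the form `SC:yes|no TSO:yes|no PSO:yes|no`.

SC:yes TSO:yes PSO:yes

outcome vector order: (P1.R0,P1.R1)
under SC → (0,0); (0,2); (2,2)
under TSO → (0,0); (0,2); (2,2)
under PSO → (0,0); (0,2); (2,0); (2,2)
target (0,2) ∈ {SC,TSO,PSO}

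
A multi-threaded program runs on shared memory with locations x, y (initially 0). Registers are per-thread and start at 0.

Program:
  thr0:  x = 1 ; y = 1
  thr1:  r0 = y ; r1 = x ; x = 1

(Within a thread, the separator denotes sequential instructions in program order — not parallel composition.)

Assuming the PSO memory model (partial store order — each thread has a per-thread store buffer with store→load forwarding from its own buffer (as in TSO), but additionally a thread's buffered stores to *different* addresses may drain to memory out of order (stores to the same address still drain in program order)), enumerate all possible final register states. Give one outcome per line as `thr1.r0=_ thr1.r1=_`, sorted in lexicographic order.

outcome vector order: (thr1.r0,thr1.r1)
|PSO outcomes| = 4

thr1.r0=0 thr1.r1=0
thr1.r0=0 thr1.r1=1
thr1.r0=1 thr1.r1=0
thr1.r0=1 thr1.r1=1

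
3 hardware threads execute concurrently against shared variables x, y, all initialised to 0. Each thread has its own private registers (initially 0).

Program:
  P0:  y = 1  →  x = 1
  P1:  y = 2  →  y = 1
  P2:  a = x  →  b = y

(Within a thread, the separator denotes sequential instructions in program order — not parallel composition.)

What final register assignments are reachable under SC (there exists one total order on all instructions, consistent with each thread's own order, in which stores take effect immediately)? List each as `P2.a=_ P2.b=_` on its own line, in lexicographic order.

P2.a=0 P2.b=0
P2.a=0 P2.b=1
P2.a=0 P2.b=2
P2.a=1 P2.b=1
P2.a=1 P2.b=2

outcome vector order: (P2.a,P2.b)
|SC outcomes| = 5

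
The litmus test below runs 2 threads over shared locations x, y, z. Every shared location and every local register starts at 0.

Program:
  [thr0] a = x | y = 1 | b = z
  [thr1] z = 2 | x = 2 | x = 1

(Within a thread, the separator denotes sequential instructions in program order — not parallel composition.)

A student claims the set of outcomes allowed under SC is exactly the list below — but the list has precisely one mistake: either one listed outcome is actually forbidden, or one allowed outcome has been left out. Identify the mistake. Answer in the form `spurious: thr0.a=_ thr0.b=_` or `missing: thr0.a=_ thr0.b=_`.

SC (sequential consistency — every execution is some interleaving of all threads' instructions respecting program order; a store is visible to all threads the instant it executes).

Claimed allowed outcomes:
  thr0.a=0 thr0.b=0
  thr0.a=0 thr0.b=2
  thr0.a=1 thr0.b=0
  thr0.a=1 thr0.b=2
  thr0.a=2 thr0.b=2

spurious: thr0.a=1 thr0.b=0

outcome vector order: (thr0.a,thr0.b)
under SC → 0/0 0/2 1/2 2/2
claimed∖SC = {1/0}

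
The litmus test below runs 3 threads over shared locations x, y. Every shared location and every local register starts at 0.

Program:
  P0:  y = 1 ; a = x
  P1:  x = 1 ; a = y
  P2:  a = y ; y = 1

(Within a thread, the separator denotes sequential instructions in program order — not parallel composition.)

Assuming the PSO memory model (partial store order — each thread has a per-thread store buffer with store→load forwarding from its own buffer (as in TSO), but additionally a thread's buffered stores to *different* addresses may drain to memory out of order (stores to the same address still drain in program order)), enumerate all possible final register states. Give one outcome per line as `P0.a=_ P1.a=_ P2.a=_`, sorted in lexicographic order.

P0.a=0 P1.a=0 P2.a=0
P0.a=0 P1.a=0 P2.a=1
P0.a=0 P1.a=1 P2.a=0
P0.a=0 P1.a=1 P2.a=1
P0.a=1 P1.a=0 P2.a=0
P0.a=1 P1.a=0 P2.a=1
P0.a=1 P1.a=1 P2.a=0
P0.a=1 P1.a=1 P2.a=1

outcome vector order: (P0.a,P1.a,P2.a)
|PSO outcomes| = 8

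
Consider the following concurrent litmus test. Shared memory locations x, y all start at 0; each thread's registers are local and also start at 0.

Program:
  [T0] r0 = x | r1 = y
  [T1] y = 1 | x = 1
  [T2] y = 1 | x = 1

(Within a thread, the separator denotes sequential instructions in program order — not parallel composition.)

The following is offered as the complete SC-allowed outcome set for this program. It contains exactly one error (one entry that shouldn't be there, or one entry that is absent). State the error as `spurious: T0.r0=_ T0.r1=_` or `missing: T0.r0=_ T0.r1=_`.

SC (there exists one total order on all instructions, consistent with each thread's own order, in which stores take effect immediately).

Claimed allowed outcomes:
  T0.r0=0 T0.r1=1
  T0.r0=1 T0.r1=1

outcome vector order: (T0.r0,T0.r1)
[SC] allowed = {00; 01; 11}
SC∖claimed = {00}

missing: T0.r0=0 T0.r1=0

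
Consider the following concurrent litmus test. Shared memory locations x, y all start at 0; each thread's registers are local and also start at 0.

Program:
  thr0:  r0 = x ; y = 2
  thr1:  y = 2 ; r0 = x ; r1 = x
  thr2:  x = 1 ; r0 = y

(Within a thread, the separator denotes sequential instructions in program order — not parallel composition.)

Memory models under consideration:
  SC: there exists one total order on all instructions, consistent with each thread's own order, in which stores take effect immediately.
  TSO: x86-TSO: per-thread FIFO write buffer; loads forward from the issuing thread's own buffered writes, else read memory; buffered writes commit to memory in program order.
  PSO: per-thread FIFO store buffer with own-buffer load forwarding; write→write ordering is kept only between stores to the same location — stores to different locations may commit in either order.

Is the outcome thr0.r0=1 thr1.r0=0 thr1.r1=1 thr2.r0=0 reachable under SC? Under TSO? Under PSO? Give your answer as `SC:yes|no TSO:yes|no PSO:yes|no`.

outcome vector order: (thr0.r0,thr1.r0,thr1.r1,thr2.r0)
[SC] allowed = {0002; 0012; 0110; 0112; 1002; 1012; 1110; 1112}
[TSO] allowed = {0000; 0002; 0010; 0012; 0110; 0112; 1000; 1002; 1010; 1012; 1110; 1112}
[PSO] allowed = {0000; 0002; 0010; 0012; 0110; 0112; 1000; 1002; 1010; 1012; 1110; 1112}
target 1010 ∈ {TSO,PSO}

SC:no TSO:yes PSO:yes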